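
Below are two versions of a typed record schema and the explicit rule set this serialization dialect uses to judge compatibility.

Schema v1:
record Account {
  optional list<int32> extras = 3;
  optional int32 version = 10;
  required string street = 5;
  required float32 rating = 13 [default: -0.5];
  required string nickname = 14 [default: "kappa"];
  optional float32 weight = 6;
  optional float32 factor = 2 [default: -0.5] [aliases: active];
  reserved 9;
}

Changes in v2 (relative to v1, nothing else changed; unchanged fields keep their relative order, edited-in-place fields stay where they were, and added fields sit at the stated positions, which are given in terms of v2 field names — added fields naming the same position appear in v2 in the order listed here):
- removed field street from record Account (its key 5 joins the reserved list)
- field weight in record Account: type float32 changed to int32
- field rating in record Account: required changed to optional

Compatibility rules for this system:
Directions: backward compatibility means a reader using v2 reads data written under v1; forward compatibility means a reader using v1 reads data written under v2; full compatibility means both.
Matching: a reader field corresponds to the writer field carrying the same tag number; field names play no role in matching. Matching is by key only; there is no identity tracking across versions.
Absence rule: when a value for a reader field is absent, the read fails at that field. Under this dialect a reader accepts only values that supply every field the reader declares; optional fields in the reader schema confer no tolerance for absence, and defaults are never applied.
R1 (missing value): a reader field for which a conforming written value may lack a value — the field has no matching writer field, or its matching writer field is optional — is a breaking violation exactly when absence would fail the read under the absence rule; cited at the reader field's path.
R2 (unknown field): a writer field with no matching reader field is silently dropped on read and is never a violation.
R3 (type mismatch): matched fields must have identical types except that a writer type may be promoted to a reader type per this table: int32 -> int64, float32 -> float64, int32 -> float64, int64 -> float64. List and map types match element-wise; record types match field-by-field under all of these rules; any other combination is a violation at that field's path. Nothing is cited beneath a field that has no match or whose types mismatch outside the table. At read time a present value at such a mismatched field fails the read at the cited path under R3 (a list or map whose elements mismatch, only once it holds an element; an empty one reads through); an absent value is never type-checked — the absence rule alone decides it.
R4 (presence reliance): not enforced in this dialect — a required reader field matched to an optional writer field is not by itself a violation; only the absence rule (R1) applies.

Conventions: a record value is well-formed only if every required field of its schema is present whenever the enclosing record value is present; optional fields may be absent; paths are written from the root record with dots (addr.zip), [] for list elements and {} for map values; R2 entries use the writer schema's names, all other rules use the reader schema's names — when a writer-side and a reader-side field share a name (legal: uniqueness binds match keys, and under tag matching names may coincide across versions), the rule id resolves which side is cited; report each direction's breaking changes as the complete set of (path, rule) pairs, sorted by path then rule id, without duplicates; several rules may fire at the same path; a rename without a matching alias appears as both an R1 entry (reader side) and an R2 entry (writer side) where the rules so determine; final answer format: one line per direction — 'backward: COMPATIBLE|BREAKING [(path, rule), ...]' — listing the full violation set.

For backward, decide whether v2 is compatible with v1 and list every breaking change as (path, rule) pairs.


arrows below run writer -> reader for Account
backward for Account (reader v2, writer v1):
  list<int32> -> list<int32>, writer optional: extras aligns to extras
  int32 -> int32, writer optional: version aligns to version
  float32 -> float32, writer required: rating aligns to rating
  string -> string, writer required: nickname aligns to nickname
  float32 -> int32, writer optional: weight aligns to weight
  float32 -> float32, writer optional: factor aligns to factor
  leftover writer field: street
  rule R1 violated at extras
  rule R1 violated at factor
  rule R1 violated at version
  rule R1 violated at weight
  rule R3 violated at weight
  => 5 violation(s): backward is BREAKING for Account
the rest of the Account diff is inert for this question:
  removed field street from record Account (its key 5 joins the reserved list) -> its effect on Account is confined to the forward direction, not asked
  field rating in record Account: required changed to optional -> its effect on Account is confined to the forward direction, not asked

backward: BREAKING [(extras, R1), (factor, R1), (version, R1), (weight, R1), (weight, R3)]


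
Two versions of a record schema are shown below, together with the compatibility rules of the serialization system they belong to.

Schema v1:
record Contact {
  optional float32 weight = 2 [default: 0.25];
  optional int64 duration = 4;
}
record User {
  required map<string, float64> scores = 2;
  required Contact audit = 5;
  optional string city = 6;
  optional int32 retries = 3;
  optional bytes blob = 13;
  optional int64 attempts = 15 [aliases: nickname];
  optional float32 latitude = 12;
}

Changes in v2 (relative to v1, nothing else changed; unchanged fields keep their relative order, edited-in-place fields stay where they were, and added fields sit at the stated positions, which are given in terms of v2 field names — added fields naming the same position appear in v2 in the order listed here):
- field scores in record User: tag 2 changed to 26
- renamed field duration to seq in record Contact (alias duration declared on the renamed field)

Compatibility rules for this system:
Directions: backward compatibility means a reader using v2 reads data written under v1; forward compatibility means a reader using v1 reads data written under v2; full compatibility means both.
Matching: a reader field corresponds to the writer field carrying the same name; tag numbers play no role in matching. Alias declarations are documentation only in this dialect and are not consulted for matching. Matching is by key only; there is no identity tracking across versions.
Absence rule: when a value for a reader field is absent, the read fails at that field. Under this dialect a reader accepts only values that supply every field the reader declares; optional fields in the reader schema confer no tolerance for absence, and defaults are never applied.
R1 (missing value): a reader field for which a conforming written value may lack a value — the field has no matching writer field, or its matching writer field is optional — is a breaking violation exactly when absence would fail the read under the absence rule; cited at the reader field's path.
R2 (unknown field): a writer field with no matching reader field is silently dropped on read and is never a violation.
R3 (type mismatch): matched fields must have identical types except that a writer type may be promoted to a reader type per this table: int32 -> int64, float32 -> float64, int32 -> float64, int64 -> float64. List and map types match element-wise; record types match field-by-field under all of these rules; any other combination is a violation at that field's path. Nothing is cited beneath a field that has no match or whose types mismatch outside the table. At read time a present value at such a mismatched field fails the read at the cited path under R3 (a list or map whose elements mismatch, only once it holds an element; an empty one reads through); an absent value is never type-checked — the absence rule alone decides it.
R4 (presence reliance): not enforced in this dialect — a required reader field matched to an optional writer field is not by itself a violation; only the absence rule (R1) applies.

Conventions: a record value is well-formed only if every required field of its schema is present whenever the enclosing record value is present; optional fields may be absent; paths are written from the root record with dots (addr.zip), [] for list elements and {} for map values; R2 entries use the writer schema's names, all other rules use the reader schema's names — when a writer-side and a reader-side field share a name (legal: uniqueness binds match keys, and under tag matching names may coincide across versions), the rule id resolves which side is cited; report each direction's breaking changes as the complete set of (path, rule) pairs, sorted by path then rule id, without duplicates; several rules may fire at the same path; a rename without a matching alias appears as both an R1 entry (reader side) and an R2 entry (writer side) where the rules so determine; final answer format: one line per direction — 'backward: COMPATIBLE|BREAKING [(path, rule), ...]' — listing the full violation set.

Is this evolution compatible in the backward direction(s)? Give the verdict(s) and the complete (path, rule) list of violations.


arrows below run writer -> reader for User
backward on User — v2 reading data written by v1:
  scores <- scores (map<string, float64> -> map<string, float64>, writer required)
  audit <- audit (Contact -> Contact, writer required)
  city <- city (string -> string, writer optional)
  retries <- retries (int32 -> int32, writer optional)
  blob <- blob (bytes -> bytes, writer optional)
  attempts <- attempts (int64 -> int64, writer optional)
  latitude <- latitude (float32 -> float32, writer optional)
  audit.weight <- audit.weight (float32 -> float32, writer optional)
  audit.seq: no writer-side match
  audit.duration (writer side), unknown to reader
  R1 fires at attempts
  R1 fires at audit.seq
  R1 fires at audit.weight
  R1 fires at blob
  R1 fires at city
  R1 fires at latitude
  R1 fires at retries
  => backward verdict for User: BREAKING, 7 violation(s)
checking off the User differences that do not matter here:
  field scores in record User: tag 2 changed to 26 -> fires no rule on User, leaving the asked answer as it is

backward: BREAKING [(attempts, R1), (audit.seq, R1), (audit.weight, R1), (blob, R1), (city, R1), (latitude, R1), (retries, R1)]


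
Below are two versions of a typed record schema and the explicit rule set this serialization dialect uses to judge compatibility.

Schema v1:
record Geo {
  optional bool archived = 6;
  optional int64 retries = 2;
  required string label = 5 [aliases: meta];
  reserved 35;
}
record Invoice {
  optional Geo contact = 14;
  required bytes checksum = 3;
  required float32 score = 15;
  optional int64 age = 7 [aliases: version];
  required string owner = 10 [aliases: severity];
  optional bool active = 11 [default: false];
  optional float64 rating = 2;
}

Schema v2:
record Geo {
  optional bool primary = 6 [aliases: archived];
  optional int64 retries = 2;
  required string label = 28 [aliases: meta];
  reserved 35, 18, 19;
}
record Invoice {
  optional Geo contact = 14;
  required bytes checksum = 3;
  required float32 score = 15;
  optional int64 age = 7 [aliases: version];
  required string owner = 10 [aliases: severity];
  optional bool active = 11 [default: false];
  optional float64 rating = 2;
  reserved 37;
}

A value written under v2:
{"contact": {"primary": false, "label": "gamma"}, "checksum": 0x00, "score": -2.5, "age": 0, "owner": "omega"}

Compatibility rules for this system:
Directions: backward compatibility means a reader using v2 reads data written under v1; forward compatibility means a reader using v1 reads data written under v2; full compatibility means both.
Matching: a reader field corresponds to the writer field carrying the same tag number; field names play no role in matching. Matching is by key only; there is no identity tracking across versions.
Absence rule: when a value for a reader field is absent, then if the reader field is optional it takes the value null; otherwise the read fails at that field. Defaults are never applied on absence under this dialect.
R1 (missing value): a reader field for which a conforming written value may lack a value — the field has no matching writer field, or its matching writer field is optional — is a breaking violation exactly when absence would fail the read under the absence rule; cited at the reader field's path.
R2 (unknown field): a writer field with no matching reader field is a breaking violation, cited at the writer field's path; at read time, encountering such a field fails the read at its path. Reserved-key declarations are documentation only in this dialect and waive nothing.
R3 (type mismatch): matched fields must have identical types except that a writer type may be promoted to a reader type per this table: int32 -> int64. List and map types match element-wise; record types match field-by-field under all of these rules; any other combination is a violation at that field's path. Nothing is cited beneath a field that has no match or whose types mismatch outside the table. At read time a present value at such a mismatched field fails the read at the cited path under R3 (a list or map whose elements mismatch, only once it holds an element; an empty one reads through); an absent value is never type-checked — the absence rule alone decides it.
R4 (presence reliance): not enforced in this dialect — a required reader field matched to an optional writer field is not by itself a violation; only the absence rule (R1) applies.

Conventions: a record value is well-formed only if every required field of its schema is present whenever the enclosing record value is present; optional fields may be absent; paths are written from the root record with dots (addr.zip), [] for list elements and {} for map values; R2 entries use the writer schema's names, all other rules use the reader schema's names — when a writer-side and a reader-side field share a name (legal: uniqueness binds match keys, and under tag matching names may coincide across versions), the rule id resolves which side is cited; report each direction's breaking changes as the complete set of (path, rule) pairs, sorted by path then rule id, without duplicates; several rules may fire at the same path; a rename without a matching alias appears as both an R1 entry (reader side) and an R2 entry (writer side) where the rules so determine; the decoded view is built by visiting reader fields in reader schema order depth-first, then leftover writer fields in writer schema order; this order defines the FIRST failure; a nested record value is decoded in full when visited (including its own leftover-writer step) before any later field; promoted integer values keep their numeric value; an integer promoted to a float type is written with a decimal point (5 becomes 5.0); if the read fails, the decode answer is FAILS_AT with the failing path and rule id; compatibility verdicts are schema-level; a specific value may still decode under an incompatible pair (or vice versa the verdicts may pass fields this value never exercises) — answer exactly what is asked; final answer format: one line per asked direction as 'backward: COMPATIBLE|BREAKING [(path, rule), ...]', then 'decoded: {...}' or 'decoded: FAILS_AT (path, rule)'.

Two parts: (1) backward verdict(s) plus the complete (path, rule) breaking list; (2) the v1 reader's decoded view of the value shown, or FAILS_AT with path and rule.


in Invoice below, arrows point writer -> reader
backward for Invoice (reader v2, writer v1):
  contact <- contact (Geo -> Geo, writer optional)
  checksum <- checksum (bytes -> bytes, writer required)
  score <- score (float32 -> float32, writer required)
  age <- age (int64 -> int64, writer optional)
  owner <- owner (string -> string, writer required)
  active <- active (bool -> bool, writer optional)
  rating <- rating (float64 -> float64, writer optional)
  contact.primary <- contact.archived (bool -> bool, writer optional)
  contact.retries <- contact.retries (int64 -> int64, writer optional)
  no writer field matches reader contact.label
  writer contact.label: unknown to reader
  violation R1 at contact.label
  violation R2 at contact.label
  => backward: BREAKING (2)
decoding the Invoice value with the v1 reader:
  contact.archived := false (from writer primary)
  contact.retries := null (missing; optional => null)
  read fails at contact.label under R1 (no fill)
  => FAILS_AT (contact.label, R1)
remaining Invoice differences; none change what is asked:
  renamed field archived to primary in record Geo (alias archived declared on the renamed field) -> no rule fires on it in Invoice's dialect; the asked verdict holds

backward: BREAKING [(contact.label, R1), (contact.label, R2)]; decoded: FAILS_AT (contact.label, R1)


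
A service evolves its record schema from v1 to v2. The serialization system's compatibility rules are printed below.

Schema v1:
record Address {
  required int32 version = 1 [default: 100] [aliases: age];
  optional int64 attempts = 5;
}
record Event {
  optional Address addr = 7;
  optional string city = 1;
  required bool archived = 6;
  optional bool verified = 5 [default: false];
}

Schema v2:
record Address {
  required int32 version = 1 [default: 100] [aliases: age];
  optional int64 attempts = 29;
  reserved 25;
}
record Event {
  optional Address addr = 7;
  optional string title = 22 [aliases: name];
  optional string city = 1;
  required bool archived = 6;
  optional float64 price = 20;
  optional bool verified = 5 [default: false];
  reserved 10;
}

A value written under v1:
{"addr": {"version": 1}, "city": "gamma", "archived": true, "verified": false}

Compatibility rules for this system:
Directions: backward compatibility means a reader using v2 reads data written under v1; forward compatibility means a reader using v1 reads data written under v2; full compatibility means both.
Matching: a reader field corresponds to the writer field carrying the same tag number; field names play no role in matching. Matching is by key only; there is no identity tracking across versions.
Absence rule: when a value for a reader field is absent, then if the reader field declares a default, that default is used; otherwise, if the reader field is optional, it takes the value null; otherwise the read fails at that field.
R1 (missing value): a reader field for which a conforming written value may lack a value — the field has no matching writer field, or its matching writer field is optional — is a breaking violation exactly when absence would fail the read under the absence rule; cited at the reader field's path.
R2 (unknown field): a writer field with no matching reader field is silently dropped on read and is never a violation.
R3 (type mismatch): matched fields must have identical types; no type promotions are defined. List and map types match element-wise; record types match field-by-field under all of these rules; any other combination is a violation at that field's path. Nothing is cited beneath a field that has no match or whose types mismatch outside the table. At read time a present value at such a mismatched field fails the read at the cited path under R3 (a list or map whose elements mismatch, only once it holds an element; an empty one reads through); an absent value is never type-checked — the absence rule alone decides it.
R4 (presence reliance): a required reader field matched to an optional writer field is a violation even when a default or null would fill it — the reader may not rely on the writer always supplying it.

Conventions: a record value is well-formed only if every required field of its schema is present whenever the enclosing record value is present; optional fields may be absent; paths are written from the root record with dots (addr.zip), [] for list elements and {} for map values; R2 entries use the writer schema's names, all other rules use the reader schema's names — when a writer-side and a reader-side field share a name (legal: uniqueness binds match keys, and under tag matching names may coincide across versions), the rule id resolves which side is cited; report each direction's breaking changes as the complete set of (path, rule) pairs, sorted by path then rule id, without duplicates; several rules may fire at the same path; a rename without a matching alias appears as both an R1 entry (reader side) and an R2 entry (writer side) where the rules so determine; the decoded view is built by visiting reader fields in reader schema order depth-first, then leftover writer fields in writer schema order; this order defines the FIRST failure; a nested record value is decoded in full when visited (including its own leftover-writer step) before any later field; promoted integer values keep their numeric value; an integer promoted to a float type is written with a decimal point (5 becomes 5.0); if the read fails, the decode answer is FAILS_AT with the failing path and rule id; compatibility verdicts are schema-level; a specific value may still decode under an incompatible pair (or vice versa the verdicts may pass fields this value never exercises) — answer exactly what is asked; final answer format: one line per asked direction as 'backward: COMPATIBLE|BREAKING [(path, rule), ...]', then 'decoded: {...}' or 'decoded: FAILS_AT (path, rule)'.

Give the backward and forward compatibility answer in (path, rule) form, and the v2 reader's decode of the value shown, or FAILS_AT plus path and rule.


the writer's type comes first in each Event pair
backward on Event — v2 reading data written by v1:
  addr: paired with writer addr (Address -> Address; writer optional)
  title: no writer-side match
  city: paired with writer city (string -> string; writer optional)
  archived: paired with writer archived (bool -> bool; writer required)
  price: no writer-side match
  verified: paired with writer verified (bool -> bool; writer optional)
  addr.version: paired with writer addr.version (int32 -> int32; writer required)
  addr.attempts: no writer-side match
  leftover writer field: addr.attempts
  => backward: COMPATIBLE
forward on Event — v1 reading data written by v2:
  addr: paired with writer addr (Address -> Address; writer optional)
  city: paired with writer city (string -> string; writer optional)
  archived: paired with writer archived (bool -> bool; writer required)
  verified: paired with writer verified (bool -> bool; writer optional)
  leftover writer field: title
  leftover writer field: price
  addr.version: paired with writer addr.version (int32 -> int32; writer required)
  addr.attempts: no writer-side match
  leftover writer field: addr.attempts
  => forward: COMPATIBLE
decode (reader v2):
  addr.version := 1
  addr.attempts := null (absent, optional -> null)
  title := null (absent, optional -> null)
  city := "gamma"
  archived := true
  price := null (absent, optional -> null)
  verified := false
  => decoded: {"addr": {"version": 1, "attempts": null}, "title": null, "city": "gamma", "archived": true, "price": null, "verified": false}

backward: COMPATIBLE []; forward: COMPATIBLE []; decoded: {"addr": {"version": 1, "attempts": null}, "title": null, "city": "gamma", "archived": true, "price": null, "verified": false}


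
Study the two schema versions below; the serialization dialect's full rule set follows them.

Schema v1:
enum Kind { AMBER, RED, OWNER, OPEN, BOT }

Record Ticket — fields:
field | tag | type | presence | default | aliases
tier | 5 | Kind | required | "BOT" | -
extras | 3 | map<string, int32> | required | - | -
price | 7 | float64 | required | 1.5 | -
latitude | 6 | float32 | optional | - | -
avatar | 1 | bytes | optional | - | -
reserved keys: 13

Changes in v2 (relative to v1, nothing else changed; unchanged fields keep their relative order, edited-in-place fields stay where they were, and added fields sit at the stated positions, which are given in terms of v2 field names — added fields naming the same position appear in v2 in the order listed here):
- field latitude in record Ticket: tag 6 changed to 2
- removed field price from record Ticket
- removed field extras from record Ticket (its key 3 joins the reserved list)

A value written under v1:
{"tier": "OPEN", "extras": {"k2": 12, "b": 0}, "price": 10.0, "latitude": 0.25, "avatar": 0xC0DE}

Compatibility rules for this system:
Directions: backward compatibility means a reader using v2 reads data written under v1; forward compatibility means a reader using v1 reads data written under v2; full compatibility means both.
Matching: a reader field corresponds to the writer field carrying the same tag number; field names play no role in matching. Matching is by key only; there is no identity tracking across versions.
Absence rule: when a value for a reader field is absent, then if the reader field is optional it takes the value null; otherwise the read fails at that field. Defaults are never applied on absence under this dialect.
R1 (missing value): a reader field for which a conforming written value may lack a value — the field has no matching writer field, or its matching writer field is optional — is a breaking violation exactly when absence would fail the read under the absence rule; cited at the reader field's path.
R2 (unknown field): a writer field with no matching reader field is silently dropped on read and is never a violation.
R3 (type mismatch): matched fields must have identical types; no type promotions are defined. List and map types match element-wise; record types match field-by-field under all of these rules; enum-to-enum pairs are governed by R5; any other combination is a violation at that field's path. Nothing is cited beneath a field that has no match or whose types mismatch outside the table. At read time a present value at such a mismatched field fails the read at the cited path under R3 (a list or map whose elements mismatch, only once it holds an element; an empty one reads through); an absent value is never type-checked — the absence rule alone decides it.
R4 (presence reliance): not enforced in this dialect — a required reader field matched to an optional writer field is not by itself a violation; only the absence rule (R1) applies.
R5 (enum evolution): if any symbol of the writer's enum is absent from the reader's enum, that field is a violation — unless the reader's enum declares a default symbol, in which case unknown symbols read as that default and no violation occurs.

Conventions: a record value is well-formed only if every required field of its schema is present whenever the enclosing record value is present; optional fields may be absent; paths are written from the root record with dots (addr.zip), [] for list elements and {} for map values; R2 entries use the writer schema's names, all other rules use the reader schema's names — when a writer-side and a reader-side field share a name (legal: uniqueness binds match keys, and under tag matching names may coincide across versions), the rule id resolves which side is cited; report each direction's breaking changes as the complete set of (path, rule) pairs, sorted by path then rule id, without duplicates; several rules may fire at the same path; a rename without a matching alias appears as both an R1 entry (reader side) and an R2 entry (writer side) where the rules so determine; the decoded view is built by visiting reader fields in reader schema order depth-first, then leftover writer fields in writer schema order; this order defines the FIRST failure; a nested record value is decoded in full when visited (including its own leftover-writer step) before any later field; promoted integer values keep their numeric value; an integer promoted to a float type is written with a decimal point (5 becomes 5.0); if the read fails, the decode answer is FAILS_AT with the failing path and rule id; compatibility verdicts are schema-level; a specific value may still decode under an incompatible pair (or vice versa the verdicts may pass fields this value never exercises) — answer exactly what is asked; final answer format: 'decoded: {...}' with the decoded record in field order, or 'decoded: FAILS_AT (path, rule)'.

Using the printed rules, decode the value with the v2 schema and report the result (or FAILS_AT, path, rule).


decoded: {"tier": "OPEN", "latitude": null, "avatar": 0xC0DE}

arrows below run writer -> reader for Ticket
migrating the Ticket value to v2:
  tier := "OPEN"
  latitude := null (not supplied -> null)
  avatar := 0xC0DE
  writer extras: unmatched, discarded
  writer price: unmatched, discarded
  writer latitude: unmatched, discarded
  => decoded: {"tier": "OPEN", "latitude": null, "avatar": 0xC0DE}


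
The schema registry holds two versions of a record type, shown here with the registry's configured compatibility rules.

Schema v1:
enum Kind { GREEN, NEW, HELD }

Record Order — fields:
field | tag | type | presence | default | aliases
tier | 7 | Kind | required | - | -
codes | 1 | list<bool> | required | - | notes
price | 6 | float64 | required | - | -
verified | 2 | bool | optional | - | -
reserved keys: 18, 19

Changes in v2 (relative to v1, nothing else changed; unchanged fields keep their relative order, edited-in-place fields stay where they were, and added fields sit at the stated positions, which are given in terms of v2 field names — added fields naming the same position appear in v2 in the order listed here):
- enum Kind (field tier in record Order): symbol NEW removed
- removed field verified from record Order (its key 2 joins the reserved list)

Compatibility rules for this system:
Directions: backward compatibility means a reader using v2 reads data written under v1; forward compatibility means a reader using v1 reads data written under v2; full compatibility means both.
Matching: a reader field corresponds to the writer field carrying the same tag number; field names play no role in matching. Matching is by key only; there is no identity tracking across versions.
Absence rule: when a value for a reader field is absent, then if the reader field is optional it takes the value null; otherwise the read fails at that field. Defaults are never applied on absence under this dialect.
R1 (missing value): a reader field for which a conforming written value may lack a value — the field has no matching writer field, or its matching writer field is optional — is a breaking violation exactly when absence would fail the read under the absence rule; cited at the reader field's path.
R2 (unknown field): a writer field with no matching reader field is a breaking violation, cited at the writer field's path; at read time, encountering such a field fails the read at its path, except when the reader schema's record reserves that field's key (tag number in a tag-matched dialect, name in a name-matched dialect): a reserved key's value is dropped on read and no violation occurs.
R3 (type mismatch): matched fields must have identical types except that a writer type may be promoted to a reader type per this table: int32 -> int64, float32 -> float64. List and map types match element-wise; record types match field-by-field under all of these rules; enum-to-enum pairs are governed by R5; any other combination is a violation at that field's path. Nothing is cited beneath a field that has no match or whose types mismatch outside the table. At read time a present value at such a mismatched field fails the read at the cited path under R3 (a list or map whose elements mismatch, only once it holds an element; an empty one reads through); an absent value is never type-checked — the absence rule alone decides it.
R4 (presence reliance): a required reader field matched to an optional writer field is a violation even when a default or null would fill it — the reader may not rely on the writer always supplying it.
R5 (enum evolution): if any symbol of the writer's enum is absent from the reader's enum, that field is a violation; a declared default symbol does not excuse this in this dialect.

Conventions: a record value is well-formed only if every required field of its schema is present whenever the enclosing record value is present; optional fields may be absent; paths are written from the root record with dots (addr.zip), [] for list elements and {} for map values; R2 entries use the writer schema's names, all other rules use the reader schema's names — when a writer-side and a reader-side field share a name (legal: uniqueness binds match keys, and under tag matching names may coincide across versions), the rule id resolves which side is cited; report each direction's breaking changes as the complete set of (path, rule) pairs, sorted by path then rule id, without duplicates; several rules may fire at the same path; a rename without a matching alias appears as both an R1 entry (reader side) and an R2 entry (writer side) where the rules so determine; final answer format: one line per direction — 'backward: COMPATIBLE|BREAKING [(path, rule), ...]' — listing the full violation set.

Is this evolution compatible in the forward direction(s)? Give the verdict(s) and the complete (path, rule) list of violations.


forward: COMPATIBLE []

arrows below run writer -> reader for Order
checking forward for Order: reader v1 against writer v2:
  tier: paired with writer tier (Kind -> Kind; writer required)
  codes: paired with writer codes (list<bool> -> list<bool>; writer required)
  price: paired with writer price (float64 -> float64; writer required)
  verified: no writer match
  => no violations; forward on Order: COMPATIBLE
remaining Order differences; none change what is asked:
  enum Kind (field tier in record Order): symbol NEW removed -> affects backward compatibility only, which is not asked
  removed field verified from record Order (its key 2 joins the reserved list) -> fires no rule on Order, leaving the asked answer as it is


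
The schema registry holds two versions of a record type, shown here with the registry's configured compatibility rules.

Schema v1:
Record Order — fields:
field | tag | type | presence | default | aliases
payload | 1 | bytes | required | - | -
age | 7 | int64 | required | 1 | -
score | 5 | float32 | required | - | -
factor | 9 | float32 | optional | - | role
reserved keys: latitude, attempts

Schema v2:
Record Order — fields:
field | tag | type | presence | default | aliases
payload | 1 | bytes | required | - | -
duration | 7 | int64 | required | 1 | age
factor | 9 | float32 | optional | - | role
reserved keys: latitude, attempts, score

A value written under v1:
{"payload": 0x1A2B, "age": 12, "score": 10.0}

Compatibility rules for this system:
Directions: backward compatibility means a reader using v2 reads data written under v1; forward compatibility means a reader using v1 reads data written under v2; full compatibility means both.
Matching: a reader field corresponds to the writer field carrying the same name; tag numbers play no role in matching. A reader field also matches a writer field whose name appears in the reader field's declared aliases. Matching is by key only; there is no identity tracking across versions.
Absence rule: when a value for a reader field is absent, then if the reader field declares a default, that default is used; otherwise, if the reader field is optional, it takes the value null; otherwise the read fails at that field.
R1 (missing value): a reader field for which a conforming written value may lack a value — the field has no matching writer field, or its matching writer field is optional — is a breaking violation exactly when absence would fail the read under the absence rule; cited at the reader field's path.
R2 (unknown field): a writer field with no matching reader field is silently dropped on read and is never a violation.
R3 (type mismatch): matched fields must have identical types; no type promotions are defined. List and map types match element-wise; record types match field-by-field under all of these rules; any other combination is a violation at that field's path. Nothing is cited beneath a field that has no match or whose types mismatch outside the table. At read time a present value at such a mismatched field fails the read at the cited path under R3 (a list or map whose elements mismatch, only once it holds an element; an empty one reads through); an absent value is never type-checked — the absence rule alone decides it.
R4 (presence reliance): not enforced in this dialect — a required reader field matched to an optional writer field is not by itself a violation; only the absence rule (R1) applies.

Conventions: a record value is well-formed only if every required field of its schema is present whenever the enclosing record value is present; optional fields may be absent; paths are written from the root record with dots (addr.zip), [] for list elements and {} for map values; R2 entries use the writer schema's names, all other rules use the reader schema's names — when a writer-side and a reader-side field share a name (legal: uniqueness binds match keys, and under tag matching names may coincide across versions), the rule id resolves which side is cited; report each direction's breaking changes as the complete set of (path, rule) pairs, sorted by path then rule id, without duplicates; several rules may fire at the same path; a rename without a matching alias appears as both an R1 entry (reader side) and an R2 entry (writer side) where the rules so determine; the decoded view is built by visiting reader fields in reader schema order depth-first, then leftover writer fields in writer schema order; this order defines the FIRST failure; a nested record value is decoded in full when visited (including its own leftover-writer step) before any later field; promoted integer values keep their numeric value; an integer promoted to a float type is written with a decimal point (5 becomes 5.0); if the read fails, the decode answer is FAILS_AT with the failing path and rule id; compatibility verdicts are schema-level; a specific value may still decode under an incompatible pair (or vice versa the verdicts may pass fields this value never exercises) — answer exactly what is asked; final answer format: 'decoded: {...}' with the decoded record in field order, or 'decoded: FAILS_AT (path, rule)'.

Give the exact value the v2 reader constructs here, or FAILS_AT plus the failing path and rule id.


the writer's type comes first in each Order pair
migrating the Order value to v2:
  payload := 0x1A2B
  duration := 12 (from writer age)
  factor := null (not supplied -> null)
  writer score: unmatched, discarded
  => decoded: {"payload": 0x1A2B, "duration": 12, "factor": null}

decoded: {"payload": 0x1A2B, "duration": 12, "factor": null}


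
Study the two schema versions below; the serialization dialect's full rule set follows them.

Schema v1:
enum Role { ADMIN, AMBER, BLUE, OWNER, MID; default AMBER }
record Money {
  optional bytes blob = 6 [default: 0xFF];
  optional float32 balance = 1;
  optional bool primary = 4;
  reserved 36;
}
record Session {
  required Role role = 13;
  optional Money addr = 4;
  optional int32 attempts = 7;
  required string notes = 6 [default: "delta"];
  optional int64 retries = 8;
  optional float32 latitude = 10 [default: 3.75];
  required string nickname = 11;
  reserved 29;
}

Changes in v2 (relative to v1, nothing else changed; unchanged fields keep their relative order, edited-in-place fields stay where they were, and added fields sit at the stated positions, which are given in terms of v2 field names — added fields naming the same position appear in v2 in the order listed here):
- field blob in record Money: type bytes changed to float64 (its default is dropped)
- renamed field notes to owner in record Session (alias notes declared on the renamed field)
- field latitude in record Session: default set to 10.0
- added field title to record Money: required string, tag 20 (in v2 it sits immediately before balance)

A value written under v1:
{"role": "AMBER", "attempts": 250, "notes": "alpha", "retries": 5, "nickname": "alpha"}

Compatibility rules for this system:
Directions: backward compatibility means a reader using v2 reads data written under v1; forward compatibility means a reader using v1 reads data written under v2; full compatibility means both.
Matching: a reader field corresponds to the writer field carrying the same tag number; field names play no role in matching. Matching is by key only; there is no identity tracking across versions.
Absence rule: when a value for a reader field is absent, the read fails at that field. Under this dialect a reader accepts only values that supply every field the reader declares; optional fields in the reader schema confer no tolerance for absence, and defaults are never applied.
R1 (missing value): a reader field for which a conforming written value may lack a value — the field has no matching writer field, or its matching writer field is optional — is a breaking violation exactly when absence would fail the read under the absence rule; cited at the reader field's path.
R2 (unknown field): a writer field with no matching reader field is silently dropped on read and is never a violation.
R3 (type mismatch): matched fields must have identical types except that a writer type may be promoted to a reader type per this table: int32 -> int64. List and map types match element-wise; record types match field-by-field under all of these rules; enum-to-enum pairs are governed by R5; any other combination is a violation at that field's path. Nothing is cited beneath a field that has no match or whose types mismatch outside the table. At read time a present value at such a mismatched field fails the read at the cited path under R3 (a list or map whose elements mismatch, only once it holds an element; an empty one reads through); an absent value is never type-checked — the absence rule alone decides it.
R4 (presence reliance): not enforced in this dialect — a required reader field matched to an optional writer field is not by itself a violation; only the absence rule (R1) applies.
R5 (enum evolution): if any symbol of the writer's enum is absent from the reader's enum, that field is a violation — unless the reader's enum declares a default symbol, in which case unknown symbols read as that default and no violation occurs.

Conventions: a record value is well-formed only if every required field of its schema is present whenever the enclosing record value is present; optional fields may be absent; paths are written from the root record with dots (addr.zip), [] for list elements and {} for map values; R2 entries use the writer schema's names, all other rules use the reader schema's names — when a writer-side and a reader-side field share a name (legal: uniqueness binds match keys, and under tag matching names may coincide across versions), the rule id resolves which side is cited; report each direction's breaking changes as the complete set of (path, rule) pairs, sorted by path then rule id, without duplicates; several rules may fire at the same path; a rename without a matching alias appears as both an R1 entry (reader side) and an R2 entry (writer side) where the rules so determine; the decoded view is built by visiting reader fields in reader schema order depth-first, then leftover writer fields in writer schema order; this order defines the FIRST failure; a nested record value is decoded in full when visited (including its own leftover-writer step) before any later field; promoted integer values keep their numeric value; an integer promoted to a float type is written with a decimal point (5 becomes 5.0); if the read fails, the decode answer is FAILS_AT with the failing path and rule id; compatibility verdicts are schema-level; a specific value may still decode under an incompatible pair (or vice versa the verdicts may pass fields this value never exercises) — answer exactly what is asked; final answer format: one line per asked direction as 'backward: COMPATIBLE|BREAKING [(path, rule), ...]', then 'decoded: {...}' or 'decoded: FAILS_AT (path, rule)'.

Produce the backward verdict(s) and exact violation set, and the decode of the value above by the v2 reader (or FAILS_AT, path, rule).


each type pair in Session: writer, then reader
backward on Session — v2 reading data written by v1:
  role: paired with writer role (Role -> Role; writer required)
  addr: paired with writer addr (Money -> Money; writer optional)
  attempts: paired with writer attempts (int32 -> int32; writer optional)
  owner: paired with writer notes (string -> string; writer required)
  retries: paired with writer retries (int64 -> int64; writer optional)
  latitude: paired with writer latitude (float32 -> float32; writer optional)
  nickname: paired with writer nickname (string -> string; writer required)
  addr.blob: paired with writer addr.blob (bytes -> float64; writer optional)
  addr.title has no writer counterpart
  addr.balance: paired with writer addr.balance (float32 -> float32; writer optional)
  addr.primary: paired with writer addr.primary (bool -> bool; writer optional)
  rule R1 violated at addr
  rule R1 violated at addr.balance
  rule R1 violated at addr.blob
  rule R3 violated at addr.blob
  rule R1 violated at addr.primary
  rule R1 violated at addr.title
  rule R1 violated at attempts
  rule R1 violated at latitude
  rule R1 violated at retries
  => backward: BREAKING (9)
decode (reader v2):
  role := "AMBER"
  read fails at addr under R1 (no fill)
  => FAILS_AT (addr, R1)
checking off the Session differences that do not matter here:
  renamed field notes to owner in record Session (alias notes declared on the renamed field) -> inert for the asked Session verdict: nothing fires
  field latitude in record Session: default set to 10.0 -> inert for the asked Session verdict: nothing fires

backward: BREAKING [(addr, R1), (addr.balance, R1), (addr.blob, R1), (addr.blob, R3), (addr.primary, R1), (addr.title, R1), (attempts, R1), (latitude, R1), (retries, R1)]; decoded: FAILS_AT (addr, R1)
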